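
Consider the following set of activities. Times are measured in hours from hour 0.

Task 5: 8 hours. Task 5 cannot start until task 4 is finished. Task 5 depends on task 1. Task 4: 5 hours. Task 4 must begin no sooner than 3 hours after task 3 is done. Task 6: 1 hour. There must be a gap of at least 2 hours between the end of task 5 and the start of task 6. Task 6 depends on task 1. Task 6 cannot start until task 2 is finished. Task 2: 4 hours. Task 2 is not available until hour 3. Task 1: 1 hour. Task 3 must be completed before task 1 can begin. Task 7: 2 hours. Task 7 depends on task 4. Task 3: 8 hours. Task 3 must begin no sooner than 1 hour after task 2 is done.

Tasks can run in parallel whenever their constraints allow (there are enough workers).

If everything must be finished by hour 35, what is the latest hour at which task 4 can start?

19

Task 6 has no dependents, so it just needs to finish by hour 35. Starting by 35 − 1 = hour 34 achieves that.
Task 5 has to be done before task 6 (must start by hour 34, minus 2-hour gap → hour 32). That means finishing by hour 32, i.e. starting by 32 − 8 = hour 24.
Task 7 must finish by hour 35; it takes 2 hours, so it must start by 35 − 2 = hour 33.
Task 4 has several dependents: task 5 (must start by hour 24); task 7 (must start by hour 33). The earliest of those limits is hour 24, so task 4 must start by 24 − 5 = hour 19.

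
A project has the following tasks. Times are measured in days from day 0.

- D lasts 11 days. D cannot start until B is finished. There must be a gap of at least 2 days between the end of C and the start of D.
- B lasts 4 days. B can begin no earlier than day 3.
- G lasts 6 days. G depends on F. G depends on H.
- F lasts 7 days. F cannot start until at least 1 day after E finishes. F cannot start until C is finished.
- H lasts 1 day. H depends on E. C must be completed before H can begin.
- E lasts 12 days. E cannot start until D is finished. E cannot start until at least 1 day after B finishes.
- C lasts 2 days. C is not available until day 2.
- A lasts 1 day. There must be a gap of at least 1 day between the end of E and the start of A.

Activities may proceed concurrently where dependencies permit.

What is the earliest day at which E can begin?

18

After its own release at day 2, C can start at day 2 and finishes at day 4.
After its own release at day 3, B can start at day 3 and finishes at day 7.
D needs all of B (finishes day 7); C (finishes day 4, plus 2-day gap → day 6). That puts its earliest start at day 7; it finishes at 7 + 11 = day 18.
E waits on D (finishes day 18); B (finishes day 7, plus 1-day gap → day 8). The latest of these is day 18, which is the earliest E can start.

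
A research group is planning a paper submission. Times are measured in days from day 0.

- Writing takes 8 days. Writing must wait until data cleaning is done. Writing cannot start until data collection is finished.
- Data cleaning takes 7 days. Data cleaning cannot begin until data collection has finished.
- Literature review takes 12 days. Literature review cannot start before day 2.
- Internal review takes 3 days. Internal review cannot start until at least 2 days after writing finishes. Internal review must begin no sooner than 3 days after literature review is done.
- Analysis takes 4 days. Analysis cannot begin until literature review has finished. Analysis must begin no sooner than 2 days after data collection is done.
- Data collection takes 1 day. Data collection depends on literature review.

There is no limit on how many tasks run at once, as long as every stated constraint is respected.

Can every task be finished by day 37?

After its own release at day 2, literature review can start at day 2 and finishes at day 14.
After literature review (finishes day 14), data collection can start at day 14 and finishes at day 15.
Analysis cannot start until literature review (finishes day 14); data collection (finishes day 15, plus 2-day gap → day 17). The controlling bound is day 17, so analysis finishes at 17 + 4 = day 21.
Data cleaning cannot begin until data collection (finishes day 15). It runs from day 15 to 15 + 7 = day 22.
Writing has to wait for data cleaning (finishes day 22); data collection (finishes day 15). The latest of these is day 22, so writing runs day 22 to 22 + 8 = day 30.
Internal review cannot start until writing (finishes day 30, plus 2-day gap → day 32); literature review (finishes day 14, plus 3-day gap → day 17). The controlling bound is day 32, so internal review finishes at 32 + 3 = day 35.
Every task is finished by day 35, which is no later than the deadline of 37, so the schedule is feasible.

Yes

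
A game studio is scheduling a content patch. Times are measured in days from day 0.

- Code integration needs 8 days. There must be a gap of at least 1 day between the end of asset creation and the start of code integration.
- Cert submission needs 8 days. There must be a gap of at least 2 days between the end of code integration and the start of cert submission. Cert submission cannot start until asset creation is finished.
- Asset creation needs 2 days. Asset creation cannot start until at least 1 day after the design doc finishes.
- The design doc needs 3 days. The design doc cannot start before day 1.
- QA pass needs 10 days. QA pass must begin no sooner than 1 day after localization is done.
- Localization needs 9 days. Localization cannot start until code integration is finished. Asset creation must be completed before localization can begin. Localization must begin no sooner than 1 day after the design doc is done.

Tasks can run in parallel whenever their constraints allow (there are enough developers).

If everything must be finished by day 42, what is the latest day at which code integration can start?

Nothing follows QA pass; the deadline of day 42 is its only limit. It must start by 42 − 10 = day 32.
Localization must finish before QA pass (must start by day 32, minus 1-day gap → day 31). With a 9-day duration, localization must start by 31 − 9 = day 22.
To finish by day 42, cert submission (duration 8) must start no later than day 34.
Code integration must finish in time for localization (must start by day 22); cert submission (must start by day 34, minus 2-day gap → day 32). The tightest is day 22, so code integration must start by 22 − 8 = day 14.

14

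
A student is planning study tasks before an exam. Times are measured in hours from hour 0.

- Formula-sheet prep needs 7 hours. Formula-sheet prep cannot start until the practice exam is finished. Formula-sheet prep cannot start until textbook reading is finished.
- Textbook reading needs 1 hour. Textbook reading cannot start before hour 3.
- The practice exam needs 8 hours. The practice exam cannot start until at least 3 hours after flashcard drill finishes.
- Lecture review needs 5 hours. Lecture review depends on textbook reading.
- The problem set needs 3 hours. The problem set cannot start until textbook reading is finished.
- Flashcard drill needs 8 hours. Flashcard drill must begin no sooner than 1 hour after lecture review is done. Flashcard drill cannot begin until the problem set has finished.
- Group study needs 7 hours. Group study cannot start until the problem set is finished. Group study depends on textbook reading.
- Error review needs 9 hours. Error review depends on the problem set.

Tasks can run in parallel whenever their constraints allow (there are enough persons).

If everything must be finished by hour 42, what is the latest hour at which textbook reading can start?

9

To finish by hour 42, formula-sheet prep (duration 7) must start no later than hour 35.
The practice exam must finish before formula-sheet prep (must start by hour 35). With an 8-hour duration, the practice exam must start by 35 − 8 = hour 27.
Flashcard drill must finish before the practice exam (must start by hour 27, minus 3-hour gap → hour 24). With an 8-hour duration, flashcard drill must start by 24 − 8 = hour 16.
Lecture review feeds into flashcard drill (must start by hour 16, minus 1-hour gap → hour 15); so lecture review must finish by hour 15 and therefore start by hour 10.
Nothing follows error review; the deadline of hour 42 is its only limit. It must start by 42 − 9 = hour 33.
Group study has no dependents, so it just needs to finish by hour 42. Starting by 42 − 7 = hour 35 achieves that.
For the problem set: flashcard drill (must start by hour 16); error review (must start by hour 33); group study (must start by hour 35). The most restrictive is hour 16; with a 3-hour duration, the problem set must start by hour 13.
Textbook reading must finish in time for lecture review (must start by hour 10); the problem set (must start by hour 13); group study (must start by hour 35); formula-sheet prep (must start by hour 35). The tightest is hour 10, so textbook reading must start by 10 − 1 = hour 9.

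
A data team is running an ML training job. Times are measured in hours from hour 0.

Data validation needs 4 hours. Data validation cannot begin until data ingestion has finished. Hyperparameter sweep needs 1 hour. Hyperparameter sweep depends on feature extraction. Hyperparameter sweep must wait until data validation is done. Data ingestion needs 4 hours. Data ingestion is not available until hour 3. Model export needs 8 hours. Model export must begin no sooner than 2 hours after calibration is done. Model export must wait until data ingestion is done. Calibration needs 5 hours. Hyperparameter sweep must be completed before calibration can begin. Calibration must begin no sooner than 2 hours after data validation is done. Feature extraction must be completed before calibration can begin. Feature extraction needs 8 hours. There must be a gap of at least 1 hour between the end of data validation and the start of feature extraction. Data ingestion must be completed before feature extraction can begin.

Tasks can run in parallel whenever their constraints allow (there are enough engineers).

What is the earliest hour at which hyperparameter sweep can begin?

Data ingestion waits on its own release at hour 3, so it starts at hour 3 and finishes at 3 + 4 = hour 7.
After data ingestion (finishes hour 7), data validation can start at hour 7 and finishes at hour 11.
Feature extraction has to wait for data validation (finishes hour 11, plus 1-hour gap → hour 12); data ingestion (finishes hour 7). The latest of these is hour 12, so feature extraction runs hour 12 to 12 + 8 = hour 20.
Hyperparameter sweep waits on feature extraction (finishes hour 20); data validation (finishes hour 11). The latest of these is hour 20, which is the earliest hyperparameter sweep can start.

20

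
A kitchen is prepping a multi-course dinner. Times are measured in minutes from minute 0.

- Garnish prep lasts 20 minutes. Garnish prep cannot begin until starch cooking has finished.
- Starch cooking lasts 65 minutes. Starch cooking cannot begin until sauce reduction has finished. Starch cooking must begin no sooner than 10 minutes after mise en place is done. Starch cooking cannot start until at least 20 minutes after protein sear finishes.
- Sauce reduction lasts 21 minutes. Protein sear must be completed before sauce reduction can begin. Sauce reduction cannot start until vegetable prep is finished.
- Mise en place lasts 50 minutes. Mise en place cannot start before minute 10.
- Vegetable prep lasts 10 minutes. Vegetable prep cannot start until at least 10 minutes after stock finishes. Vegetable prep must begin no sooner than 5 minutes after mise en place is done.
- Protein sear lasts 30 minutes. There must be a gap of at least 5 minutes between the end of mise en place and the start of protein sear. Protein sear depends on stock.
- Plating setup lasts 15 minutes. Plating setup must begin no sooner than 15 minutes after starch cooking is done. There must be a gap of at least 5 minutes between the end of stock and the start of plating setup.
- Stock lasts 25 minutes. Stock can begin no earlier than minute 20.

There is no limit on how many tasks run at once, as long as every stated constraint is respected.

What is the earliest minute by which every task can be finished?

211

Stock cannot begin until its own release at minute 20. It runs from minute 20 to 20 + 25 = minute 45.
Mise en place waits on its own release at minute 10, so it starts at minute 10 and finishes at 10 + 50 = minute 60.
For vegetable prep: stock (finishes minute 45, plus 10-minute gap → minute 55); mise en place (finishes minute 60, plus 5-minute gap → minute 65). Taking the maximum gives a start of minute 65, and it finishes at 65 + 10 = minute 75.
Protein sear needs all of mise en place (finishes minute 60, plus 5-minute gap → minute 65); stock (finishes minute 45). That puts its earliest start at minute 65; it finishes at 65 + 30 = minute 95.
Sauce reduction needs all of protein sear (finishes minute 95); vegetable prep (finishes minute 75). That puts its earliest start at minute 95; it finishes at 95 + 21 = minute 116.
Starch cooking cannot start until sauce reduction (finishes minute 116); mise en place (finishes minute 60, plus 10-minute gap → minute 70); protein sear (finishes minute 95, plus 20-minute gap → minute 115). The controlling bound is minute 116, so starch cooking finishes at 116 + 65 = minute 181.
Garnish prep waits on starch cooking (finishes minute 181), so it starts at minute 181 and finishes at 181 + 20 = minute 201.
Plating setup has to wait for starch cooking (finishes minute 181, plus 15-minute gap → minute 196); stock (finishes minute 45, plus 5-minute gap → minute 50). The latest of these is minute 196, so plating setup runs minute 196 to 196 + 15 = minute 211.
All tasks are finished once the last one completes. Finish times: Mise en place at 60, Stock at 45, Protein sear at 95, Vegetable prep at 75, Sauce reduction at 116, Starch cooking at 181, Plating setup at 211, Garnish prep at 201. The latest is minute 211.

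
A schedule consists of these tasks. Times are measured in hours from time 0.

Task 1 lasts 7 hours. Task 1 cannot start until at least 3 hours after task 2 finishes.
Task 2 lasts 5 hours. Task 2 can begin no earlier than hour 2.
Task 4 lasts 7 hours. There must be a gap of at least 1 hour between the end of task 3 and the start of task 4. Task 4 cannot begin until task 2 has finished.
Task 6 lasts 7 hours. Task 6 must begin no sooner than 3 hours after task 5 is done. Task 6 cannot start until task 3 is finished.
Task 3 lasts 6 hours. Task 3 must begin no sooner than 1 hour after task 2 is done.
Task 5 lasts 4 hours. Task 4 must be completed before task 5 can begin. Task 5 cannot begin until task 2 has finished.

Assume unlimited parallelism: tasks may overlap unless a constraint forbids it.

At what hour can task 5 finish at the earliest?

26

Task 2 waits on its own release at hour 2, so it starts at hour 2 and finishes at 2 + 5 = hour 7.
After task 2 (finishes hour 7, plus 1-hour gap → hour 8), task 3 can start at hour 8 and finishes at hour 14.
Task 4 needs all of task 3 (finishes hour 14, plus 1-hour gap → hour 15); task 2 (finishes hour 7). That puts its earliest start at hour 15; it finishes at 15 + 7 = hour 22.
For task 5: task 4 (finishes hour 22); task 2 (finishes hour 7). Taking the maximum gives a start of hour 22, and it finishes at 22 + 4 = hour 26.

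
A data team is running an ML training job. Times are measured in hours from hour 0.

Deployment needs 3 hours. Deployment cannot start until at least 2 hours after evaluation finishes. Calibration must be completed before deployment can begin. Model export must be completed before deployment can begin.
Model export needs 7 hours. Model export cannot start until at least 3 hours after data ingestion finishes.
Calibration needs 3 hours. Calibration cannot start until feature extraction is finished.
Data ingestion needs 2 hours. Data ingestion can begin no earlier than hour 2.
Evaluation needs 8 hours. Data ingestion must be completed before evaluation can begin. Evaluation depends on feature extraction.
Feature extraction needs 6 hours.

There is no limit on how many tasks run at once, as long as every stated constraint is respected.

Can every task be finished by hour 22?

Feature extraction can start immediately at hour 0; it finishes at hour 6.
Calibration waits on feature extraction (finishes hour 6), so it starts at hour 6 and finishes at 6 + 3 = hour 9.
Data ingestion cannot begin until its own release at hour 2. It runs from hour 2 to 2 + 2 = hour 4.
After data ingestion (finishes hour 4, plus 3-hour gap → hour 7), model export can start at hour 7 and finishes at hour 14.
Evaluation needs all of data ingestion (finishes hour 4); feature extraction (finishes hour 6). That puts its earliest start at hour 6; it finishes at 6 + 8 = hour 14.
Deployment has to wait for evaluation (finishes hour 14, plus 2-hour gap → hour 16); calibration (finishes hour 9); model export (finishes hour 14). The latest of these is hour 16, so deployment runs hour 16 to 16 + 3 = hour 19.
Every task is finished by hour 19, which is no later than the deadline of 22, so the schedule is feasible.

Yes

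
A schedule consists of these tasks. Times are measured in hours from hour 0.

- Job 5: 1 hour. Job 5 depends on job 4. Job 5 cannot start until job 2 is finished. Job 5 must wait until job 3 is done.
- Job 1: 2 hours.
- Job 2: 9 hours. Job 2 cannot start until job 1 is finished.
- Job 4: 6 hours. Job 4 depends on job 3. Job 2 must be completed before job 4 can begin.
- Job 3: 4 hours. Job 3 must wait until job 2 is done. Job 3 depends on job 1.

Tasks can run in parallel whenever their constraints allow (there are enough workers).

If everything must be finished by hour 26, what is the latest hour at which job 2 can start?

6

Job 5 must finish by hour 26; it takes 1 hour, so it must start by 26 − 1 = hour 25.
Job 4 feeds into job 5 (must start by hour 25); so job 4 must finish by hour 25 and therefore start by hour 19.
Job 3 has several dependents: job 4 (must start by hour 19); job 5 (must start by hour 25). The earliest of those limits is hour 19, so job 3 must start by 19 − 4 = hour 15.
Job 2 must finish in time for job 3 (must start by hour 15); job 4 (must start by hour 19); job 5 (must start by hour 25). The tightest is hour 15, so job 2 must start by 15 − 9 = hour 6.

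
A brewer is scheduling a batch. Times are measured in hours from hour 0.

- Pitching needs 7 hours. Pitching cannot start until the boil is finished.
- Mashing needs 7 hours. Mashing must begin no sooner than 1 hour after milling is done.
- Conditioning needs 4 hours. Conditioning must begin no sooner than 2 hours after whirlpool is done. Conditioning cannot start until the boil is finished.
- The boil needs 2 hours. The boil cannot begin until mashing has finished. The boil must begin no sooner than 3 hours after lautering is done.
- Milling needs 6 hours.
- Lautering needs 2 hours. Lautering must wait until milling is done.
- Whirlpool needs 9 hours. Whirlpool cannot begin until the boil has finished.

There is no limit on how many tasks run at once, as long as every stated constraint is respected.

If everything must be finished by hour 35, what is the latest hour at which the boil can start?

18

To finish by hour 35, conditioning (duration 4) must start no later than hour 31.
Whirlpool must finish before conditioning (must start by hour 31, minus 2-hour gap → hour 29). With a 9-hour duration, whirlpool must start by 29 − 9 = hour 20.
Pitching must finish by hour 35; it takes 7 hours, so it must start by 35 − 7 = hour 28.
For the boil: whirlpool (must start by hour 20); pitching (must start by hour 28); conditioning (must start by hour 31). The most restrictive is hour 20; with a 2-hour duration, the boil must start by hour 18.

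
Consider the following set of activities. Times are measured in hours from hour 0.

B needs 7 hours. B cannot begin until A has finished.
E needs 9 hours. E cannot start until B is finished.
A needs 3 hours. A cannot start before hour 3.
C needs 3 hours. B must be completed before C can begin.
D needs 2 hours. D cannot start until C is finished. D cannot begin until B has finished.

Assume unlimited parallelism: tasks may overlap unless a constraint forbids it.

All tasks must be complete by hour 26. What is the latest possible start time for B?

To finish by hour 26, D (duration 2) must start no later than hour 24.
C feeds into D (must start by hour 24); so C must finish by hour 24 and therefore start by hour 21.
E must finish by hour 26; it takes 9 hours, so it must start by 26 − 9 = hour 17.
B has several dependents: C (must start by hour 21); D (must start by hour 24); E (must start by hour 17). The earliest of those limits is hour 17, so B must start by 17 − 7 = hour 10.

10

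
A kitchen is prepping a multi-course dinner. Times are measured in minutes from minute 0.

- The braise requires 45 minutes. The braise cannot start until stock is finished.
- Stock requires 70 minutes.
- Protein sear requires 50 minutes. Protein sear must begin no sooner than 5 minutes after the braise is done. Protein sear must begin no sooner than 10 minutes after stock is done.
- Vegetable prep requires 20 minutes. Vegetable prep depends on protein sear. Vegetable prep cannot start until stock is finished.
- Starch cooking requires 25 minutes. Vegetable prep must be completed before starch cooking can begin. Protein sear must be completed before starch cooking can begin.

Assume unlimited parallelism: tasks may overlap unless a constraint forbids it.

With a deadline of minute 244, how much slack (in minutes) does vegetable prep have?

Stock has no prerequisites, so it starts at minute 0 and finishes at minute 70.
After stock (finishes minute 70), the braise can start at minute 70 and finishes at minute 115.
Protein sear cannot start until the braise (finishes minute 115, plus 5-minute gap → minute 120); stock (finishes minute 70, plus 10-minute gap → minute 80). The controlling bound is minute 120, so protein sear finishes at 120 + 50 = minute 170.
For vegetable prep: protein sear (finishes minute 170); stock (finishes minute 70). Taking the maximum gives a start of minute 170, and it finishes at 170 + 20 = minute 190.

Working backward from the deadline:
Starch cooking must finish by minute 244; it takes 25 minutes, so it must start by 244 − 25 = minute 219.
Vegetable prep feeds into starch cooking (must start by minute 219); so vegetable prep must finish by minute 219 and therefore start by minute 199.
So vegetable prep can start as early as minute 170 and as late as minute 199, giving 199 − 170 = 29 minutes of slack.

29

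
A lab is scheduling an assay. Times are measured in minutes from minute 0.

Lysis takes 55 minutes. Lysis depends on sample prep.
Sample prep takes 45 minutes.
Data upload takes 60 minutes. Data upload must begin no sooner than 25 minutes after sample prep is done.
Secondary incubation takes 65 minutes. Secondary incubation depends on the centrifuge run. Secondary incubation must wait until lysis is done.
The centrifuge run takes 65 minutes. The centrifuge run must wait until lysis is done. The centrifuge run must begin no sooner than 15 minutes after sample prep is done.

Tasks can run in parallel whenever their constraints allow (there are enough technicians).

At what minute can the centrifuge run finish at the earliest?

165

Sample prep can start immediately at minute 0; it finishes at minute 45.
Lysis cannot begin until sample prep (finishes minute 45). It runs from minute 45 to 45 + 55 = minute 100.
The centrifuge run cannot start until lysis (finishes minute 100); sample prep (finishes minute 45, plus 15-minute gap → minute 60). The controlling bound is minute 100, so the centrifuge run finishes at 100 + 65 = minute 165.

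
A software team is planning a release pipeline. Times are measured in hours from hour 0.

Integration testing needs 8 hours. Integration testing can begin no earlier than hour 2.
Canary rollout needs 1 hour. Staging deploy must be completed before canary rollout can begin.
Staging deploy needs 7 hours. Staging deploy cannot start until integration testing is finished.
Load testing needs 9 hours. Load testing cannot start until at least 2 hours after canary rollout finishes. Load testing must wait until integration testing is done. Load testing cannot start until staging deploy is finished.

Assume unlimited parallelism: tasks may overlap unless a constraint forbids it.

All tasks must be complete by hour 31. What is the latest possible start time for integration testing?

4

To finish by hour 31, load testing (duration 9) must start no later than hour 22.
Canary rollout has to be done before load testing (must start by hour 22, minus 2-hour gap → hour 20). That means finishing by hour 20, i.e. starting by 20 − 1 = hour 19.
Staging deploy has several dependents: canary rollout (must start by hour 19); load testing (must start by hour 22). The earliest of those limits is hour 19, so staging deploy must start by 19 − 7 = hour 12.
Integration testing must finish in time for staging deploy (must start by hour 12); load testing (must start by hour 22). The tightest is hour 12, so integration testing must start by 12 − 8 = hour 4.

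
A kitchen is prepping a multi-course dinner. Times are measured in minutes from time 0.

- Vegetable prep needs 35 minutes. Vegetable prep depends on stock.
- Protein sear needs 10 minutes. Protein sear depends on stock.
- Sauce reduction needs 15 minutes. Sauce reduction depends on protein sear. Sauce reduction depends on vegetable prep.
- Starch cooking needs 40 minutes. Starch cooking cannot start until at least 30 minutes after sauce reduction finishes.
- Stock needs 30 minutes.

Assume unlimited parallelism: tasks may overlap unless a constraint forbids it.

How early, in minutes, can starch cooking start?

Stock has no prerequisites, so it starts at minute 0 and finishes at minute 30.
After stock (finishes minute 30), vegetable prep can start at minute 30 and finishes at minute 65.
Protein sear waits on stock (finishes minute 30), so it starts at minute 30 and finishes at 30 + 10 = minute 40.
Sauce reduction needs all of protein sear (finishes minute 40); vegetable prep (finishes minute 65). That puts its earliest start at minute 65; it finishes at 65 + 15 = minute 80.
Starch cooking waits on sauce reduction (finishes minute 80, plus 30-minute gap → minute 110), so the earliest it can start is minute 110.

110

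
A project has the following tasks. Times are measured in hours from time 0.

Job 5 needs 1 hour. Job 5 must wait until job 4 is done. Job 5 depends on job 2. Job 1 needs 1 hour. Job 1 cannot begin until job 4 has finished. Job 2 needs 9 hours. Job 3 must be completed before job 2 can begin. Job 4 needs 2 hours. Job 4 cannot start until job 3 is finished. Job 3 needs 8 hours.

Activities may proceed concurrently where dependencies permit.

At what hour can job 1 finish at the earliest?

Job 3 has no prerequisites, so it starts at hour 0 and finishes at hour 8.
Job 4 waits on job 3 (finishes hour 8), so it starts at hour 8 and finishes at 8 + 2 = hour 10.
Job 1 waits on job 4 (finishes hour 10), so it starts at hour 10 and finishes at 10 + 1 = hour 11.

11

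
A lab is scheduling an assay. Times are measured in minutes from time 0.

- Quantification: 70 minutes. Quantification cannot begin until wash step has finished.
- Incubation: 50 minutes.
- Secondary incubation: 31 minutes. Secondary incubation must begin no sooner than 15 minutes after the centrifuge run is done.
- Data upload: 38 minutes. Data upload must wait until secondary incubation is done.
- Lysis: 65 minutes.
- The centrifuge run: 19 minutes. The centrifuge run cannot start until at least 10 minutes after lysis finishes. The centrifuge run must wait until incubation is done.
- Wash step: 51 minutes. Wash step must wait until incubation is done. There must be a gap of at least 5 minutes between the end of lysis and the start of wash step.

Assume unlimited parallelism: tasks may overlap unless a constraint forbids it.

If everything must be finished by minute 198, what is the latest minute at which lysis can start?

7

To finish by minute 198, data upload (duration 38) must start no later than minute 160.
Secondary incubation has to be done before data upload (must start by minute 160). That means finishing by minute 160, i.e. starting by 160 − 31 = minute 129.
The centrifuge run must finish before secondary incubation (must start by minute 129, minus 15-minute gap → minute 114). With a 19-minute duration, the centrifuge run must start by 114 − 19 = minute 95.
Quantification has no dependents, so it just needs to finish by minute 198. Starting by 198 − 70 = minute 128 achieves that.
Wash step feeds into quantification (must start by minute 128); so wash step must finish by minute 128 and therefore start by minute 77.
For lysis: the centrifuge run (must start by minute 95, minus 10-minute gap → minute 85); wash step (must start by minute 77, minus 5-minute gap → minute 72). The most restrictive is minute 72; with a 65-minute duration, lysis must start by minute 7.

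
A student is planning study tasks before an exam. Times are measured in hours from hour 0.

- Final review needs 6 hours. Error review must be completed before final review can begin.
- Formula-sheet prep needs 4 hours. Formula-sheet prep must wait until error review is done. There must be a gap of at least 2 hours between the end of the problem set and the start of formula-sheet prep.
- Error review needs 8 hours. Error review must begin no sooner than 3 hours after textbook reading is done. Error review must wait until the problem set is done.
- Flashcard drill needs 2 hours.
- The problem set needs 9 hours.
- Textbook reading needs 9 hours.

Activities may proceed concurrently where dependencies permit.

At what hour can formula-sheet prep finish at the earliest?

24

The problem set has no prerequisites, so it starts at hour 0 and finishes at hour 9.
Textbook reading can start immediately at hour 0; it finishes at hour 9.
Error review needs all of textbook reading (finishes hour 9, plus 3-hour gap → hour 12); the problem set (finishes hour 9). That puts its earliest start at hour 12; it finishes at 12 + 8 = hour 20.
Formula-sheet prep cannot start until error review (finishes hour 20); the problem set (finishes hour 9, plus 2-hour gap → hour 11). The controlling bound is hour 20, so formula-sheet prep finishes at 20 + 4 = hour 24.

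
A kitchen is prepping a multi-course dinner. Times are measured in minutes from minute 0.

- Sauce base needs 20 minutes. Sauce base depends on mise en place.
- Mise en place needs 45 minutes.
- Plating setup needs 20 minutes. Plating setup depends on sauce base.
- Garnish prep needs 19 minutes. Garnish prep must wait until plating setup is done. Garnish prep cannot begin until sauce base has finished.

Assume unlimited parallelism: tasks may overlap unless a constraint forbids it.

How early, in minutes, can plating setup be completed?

Mise en place has no prerequisites, so it starts at minute 0 and finishes at minute 45.
After mise en place (finishes minute 45), sauce base can start at minute 45 and finishes at minute 65.
Plating setup waits on sauce base (finishes minute 65), so it starts at minute 65 and finishes at 65 + 20 = minute 85.

85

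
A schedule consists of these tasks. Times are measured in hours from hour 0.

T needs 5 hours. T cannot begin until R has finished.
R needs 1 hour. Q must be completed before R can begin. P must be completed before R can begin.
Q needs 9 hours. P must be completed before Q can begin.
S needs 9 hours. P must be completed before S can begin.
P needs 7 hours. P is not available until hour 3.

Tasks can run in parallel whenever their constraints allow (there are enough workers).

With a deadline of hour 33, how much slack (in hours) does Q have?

8

After its own release at hour 3, P can start at hour 3 and finishes at hour 10.
After P (finishes hour 10), Q can start at hour 10 and finishes at hour 19.

Working backward from the deadline:
T must finish by hour 33; it takes 5 hours, so it must start by 33 − 5 = hour 28.
R has to be done before T (must start by hour 28). That means finishing by hour 28, i.e. starting by 28 − 1 = hour 27.
Q has to be done before R (must start by hour 27). That means finishing by hour 27, i.e. starting by 27 − 9 = hour 18.
So Q can start as early as hour 10 and as late as hour 18, giving 18 − 10 = 8 hours of slack.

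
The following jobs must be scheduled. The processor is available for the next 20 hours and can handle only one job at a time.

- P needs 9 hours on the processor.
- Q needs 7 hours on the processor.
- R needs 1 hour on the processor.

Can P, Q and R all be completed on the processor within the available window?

Yes

Running back to back, the jobs need 9 + 7 + 1 = 17 hours on the processor.
Since 17 ≤ 20, they fit within the window.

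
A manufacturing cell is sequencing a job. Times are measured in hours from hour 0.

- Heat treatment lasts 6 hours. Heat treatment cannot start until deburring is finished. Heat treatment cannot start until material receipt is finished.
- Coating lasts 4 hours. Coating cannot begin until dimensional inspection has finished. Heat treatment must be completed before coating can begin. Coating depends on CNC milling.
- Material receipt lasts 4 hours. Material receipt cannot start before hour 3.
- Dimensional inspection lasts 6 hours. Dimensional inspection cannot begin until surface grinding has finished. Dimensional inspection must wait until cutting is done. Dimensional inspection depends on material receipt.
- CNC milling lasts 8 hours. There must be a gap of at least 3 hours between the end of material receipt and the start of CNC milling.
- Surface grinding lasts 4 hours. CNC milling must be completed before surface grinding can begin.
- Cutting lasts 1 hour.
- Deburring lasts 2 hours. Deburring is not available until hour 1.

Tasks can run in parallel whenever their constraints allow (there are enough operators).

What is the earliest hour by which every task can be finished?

After its own release at hour 1, deburring can start at hour 1 and finishes at hour 3.
Nothing blocks cutting, so it runs from hour 0 to hour 1.
Material receipt cannot begin until its own release at hour 3. It runs from hour 3 to 3 + 4 = hour 7.
Heat treatment needs all of deburring (finishes hour 3); material receipt (finishes hour 7). That puts its earliest start at hour 7; it finishes at 7 + 6 = hour 13.
After material receipt (finishes hour 7, plus 3-hour gap → hour 10), CNC milling can start at hour 10 and finishes at hour 18.
Surface grinding waits on CNC milling (finishes hour 18), so it starts at hour 18 and finishes at 18 + 4 = hour 22.
Dimensional inspection has to wait for surface grinding (finishes hour 22); cutting (finishes hour 1); material receipt (finishes hour 7). The latest of these is hour 22, so dimensional inspection runs hour 22 to 22 + 6 = hour 28.
Coating has to wait for dimensional inspection (finishes hour 28); heat treatment (finishes hour 13); CNC milling (finishes hour 18). The latest of these is hour 28, so coating runs hour 28 to 28 + 4 = hour 32.
All tasks are finished once the last one completes. Finish times: Material receipt at 7, Cutting at 1, Deburring at 3, CNC milling at 18, Heat treatment at 13, Surface grinding at 22, Dimensional inspection at 28, Coating at 32. The latest is hour 32.

32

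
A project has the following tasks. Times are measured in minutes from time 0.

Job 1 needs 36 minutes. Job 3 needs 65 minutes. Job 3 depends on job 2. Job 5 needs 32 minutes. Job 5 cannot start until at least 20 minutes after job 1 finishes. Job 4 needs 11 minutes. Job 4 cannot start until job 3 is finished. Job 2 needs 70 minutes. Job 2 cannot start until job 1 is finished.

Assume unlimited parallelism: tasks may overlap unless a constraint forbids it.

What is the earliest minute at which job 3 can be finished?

Job 1 has no prerequisites, so it starts at minute 0 and finishes at minute 36.
Job 2 cannot begin until job 1 (finishes minute 36). It runs from minute 36 to 36 + 70 = minute 106.
Job 3 cannot begin until job 2 (finishes minute 106). It runs from minute 106 to 106 + 65 = minute 171.

171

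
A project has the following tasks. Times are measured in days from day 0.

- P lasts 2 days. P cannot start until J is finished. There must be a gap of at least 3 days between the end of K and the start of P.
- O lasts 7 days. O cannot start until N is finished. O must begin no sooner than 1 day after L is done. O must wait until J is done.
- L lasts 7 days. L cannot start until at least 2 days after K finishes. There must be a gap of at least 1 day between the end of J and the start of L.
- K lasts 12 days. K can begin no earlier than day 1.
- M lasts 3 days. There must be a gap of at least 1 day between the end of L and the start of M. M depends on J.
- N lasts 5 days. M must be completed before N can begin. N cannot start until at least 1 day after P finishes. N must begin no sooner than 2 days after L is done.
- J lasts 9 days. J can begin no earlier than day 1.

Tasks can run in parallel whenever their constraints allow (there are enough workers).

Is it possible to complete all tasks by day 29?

No

K cannot begin until its own release at day 1. It runs from day 1 to 1 + 12 = day 13.
J cannot begin until its own release at day 1. It runs from day 1 to 1 + 9 = day 10.
P needs all of J (finishes day 10); K (finishes day 13, plus 3-day gap → day 16). That puts its earliest start at day 16; it finishes at 16 + 2 = day 18.
L cannot start until K (finishes day 13, plus 2-day gap → day 15); J (finishes day 10, plus 1-day gap → day 11). The controlling bound is day 15, so L finishes at 15 + 7 = day 22.
For M: L (finishes day 22, plus 1-day gap → day 23); J (finishes day 10). Taking the maximum gives a start of day 23, and it finishes at 23 + 3 = day 26.
For N: M (finishes day 26); P (finishes day 18, plus 1-day gap → day 19); L (finishes day 22, plus 2-day gap → day 24). Taking the maximum gives a start of day 26, and it finishes at 26 + 5 = day 31.
O needs all of N (finishes day 31); L (finishes day 22, plus 1-day gap → day 23); J (finishes day 10). That puts its earliest start at day 31; it finishes at 31 + 7 = day 38.
The earliest everything can be done is day 38, which is after the deadline of 29, so it is not possible.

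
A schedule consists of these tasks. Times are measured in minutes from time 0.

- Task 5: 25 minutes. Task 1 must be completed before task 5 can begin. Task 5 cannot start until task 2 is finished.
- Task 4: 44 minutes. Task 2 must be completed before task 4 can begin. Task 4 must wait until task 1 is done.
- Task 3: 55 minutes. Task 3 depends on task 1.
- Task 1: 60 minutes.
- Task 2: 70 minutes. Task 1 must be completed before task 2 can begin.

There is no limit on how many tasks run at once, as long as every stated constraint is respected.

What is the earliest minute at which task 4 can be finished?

Nothing blocks task 1, so it runs from minute 0 to minute 60.
After task 1 (finishes minute 60), task 2 can start at minute 60 and finishes at minute 130.
For task 4: task 2 (finishes minute 130); task 1 (finishes minute 60). Taking the maximum gives a start of minute 130, and it finishes at 130 + 44 = minute 174.

174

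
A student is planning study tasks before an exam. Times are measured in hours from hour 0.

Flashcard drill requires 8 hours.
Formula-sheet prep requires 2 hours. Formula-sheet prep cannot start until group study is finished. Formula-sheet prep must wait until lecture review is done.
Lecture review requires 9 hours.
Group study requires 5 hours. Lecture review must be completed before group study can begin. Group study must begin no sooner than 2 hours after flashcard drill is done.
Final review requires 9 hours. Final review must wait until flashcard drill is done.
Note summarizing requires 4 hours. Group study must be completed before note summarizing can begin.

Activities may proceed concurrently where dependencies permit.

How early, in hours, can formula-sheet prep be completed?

17

Flashcard drill has no prerequisites, so it starts at hour 0 and finishes at hour 8.
Nothing blocks lecture review, so it runs from hour 0 to hour 9.
Group study cannot start until lecture review (finishes hour 9); flashcard drill (finishes hour 8, plus 2-hour gap → hour 10). The controlling bound is hour 10, so group study finishes at 10 + 5 = hour 15.
Formula-sheet prep cannot start until group study (finishes hour 15); lecture review (finishes hour 9). The controlling bound is hour 15, so formula-sheet prep finishes at 15 + 2 = hour 17.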